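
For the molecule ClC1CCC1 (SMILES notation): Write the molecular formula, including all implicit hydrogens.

Walk through each heavy atom and fill implicit hydrogens from standard valence (C 4, N 3, O 2, S 2, halogen 1):
  atom 1: Cl (halogen, monovalent) → 0 H
  atom 2: C, bond orders sum to 3 (valence 4) → 1 H
  atom 3: C, bond orders sum to 2 (valence 4) → 2 H
  atom 4: C, bond orders sum to 2 (valence 4) → 2 H
  atom 5: C, bond orders sum to 2 (valence 4) → 2 H
Totals → C:4, H:7, Cl:1.
In Hill order: C4H7Cl.

C4H7Cl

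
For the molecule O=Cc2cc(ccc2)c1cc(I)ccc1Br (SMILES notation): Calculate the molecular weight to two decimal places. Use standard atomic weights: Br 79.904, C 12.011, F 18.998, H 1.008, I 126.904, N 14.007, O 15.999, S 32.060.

387.01 g/mol

First, the molecular formula is C13H8BrIO (counting implicit H from valence).
  Br: 1 × 79.904 = 79.904
  C: 13 × 12.011 = 156.143
  H: 8 × 1.008 = 8.064
  I: 1 × 126.904 = 126.904
  O: 1 × 15.999 = 15.999
Sum: 1×79.904 + 13×12.011 + 8×1.008 + 1×126.904 + 1×15.999 = 387.014 → 387.01 g/mol.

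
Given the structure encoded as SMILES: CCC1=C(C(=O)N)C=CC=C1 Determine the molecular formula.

Walk through each heavy atom and fill implicit hydrogens from standard valence (C 4, N 3, O 2, S 2, halogen 1):
  atom 1: C, bond orders sum to 1 (valence 4) → 3 H
  atom 2: C, bond orders sum to 2 (valence 4) → 2 H
  atom 3: C, bond orders sum to 4 (valence 4) → 0 H
  atom 4: C, bond orders sum to 4 (valence 4) → 0 H
  atom 5: C, bond orders sum to 4 (valence 4) → 0 H
  atom 6: O, bond orders sum to 2 (valence 2) → 0 H
  atom 7: N, bond orders sum to 1 (valence 3) → 2 H
  atom 8: C, bond orders sum to 3 (valence 4) → 1 H
  atom 9: C, bond orders sum to 3 (valence 4) → 1 H
  atom 10: C, bond orders sum to 3 (valence 4) → 1 H
  atom 11: C, bond orders sum to 3 (valence 4) → 1 H
Totals → C:9, H:11, N:1, O:1.

C9H11NO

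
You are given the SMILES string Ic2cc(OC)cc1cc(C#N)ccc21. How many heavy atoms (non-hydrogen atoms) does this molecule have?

15

Every atom symbol written in the SMILES (organic subset) is one heavy atom; implicit H are not written.
Heavy atoms by element → C:12, I:1, N:1, O:1.
Total: 15.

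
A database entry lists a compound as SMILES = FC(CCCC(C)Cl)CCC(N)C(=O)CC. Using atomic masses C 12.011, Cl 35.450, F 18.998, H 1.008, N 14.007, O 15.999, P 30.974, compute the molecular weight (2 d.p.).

251.77 g/mol

First, the molecular formula is C12H23ClFNO (counting implicit H from valence).
  C: 12 × 12.011 = 144.132
  Cl: 1 × 35.450 = 35.450
  F: 1 × 18.998 = 18.998
  H: 23 × 1.008 = 23.184
  N: 1 × 14.007 = 14.007
  O: 1 × 15.999 = 15.999
Sum: 12×12.011 + 1×35.450 + 1×18.998 + 23×1.008 + 1×14.007 + 1×15.999 = 251.770 → 251.77 g/mol.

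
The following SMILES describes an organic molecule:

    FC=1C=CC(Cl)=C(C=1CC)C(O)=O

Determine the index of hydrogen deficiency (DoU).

Degree of unsaturation = (number of rings) + (number of π bonds).
Ring closures in the SMILES: 1.
π bonds: 4 double bonds (each 1 DoU) → 4 DoU from unsaturation.
Total DoU = 1 + 4 = 5.

5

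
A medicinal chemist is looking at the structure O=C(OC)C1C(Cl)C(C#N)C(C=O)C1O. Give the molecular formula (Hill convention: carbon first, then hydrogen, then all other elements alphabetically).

C9H10ClNO4

Walk through each heavy atom and fill implicit hydrogens from standard valence (C 4, N 3, O 2, S 2, halogen 1):
  atom 1: O, bond orders sum to 2 (valence 2) → 0 H
  atom 2: C, bond orders sum to 4 (valence 4) → 0 H
  atom 3: O, bond orders sum to 2 (valence 2) → 0 H
  atom 4: C, bond orders sum to 1 (valence 4) → 3 H
  atom 5: C, bond orders sum to 3 (valence 4) → 1 H
  atom 6: C, bond orders sum to 3 (valence 4) → 1 H
  atom 7: Cl (halogen, monovalent) → 0 H
  atom 8: C, bond orders sum to 3 (valence 4) → 1 H
  atom 9: C, bond orders sum to 4 (valence 4) → 0 H
  atom 10: N, bond orders sum to 3 (valence 3) → 0 H
  atom 11: C, bond orders sum to 3 (valence 4) → 1 H
  atom 12: C, bond orders sum to 3 (valence 4) → 1 H
  atom 13: O, bond orders sum to 2 (valence 2) → 0 H
  atom 14: C, bond orders sum to 3 (valence 4) → 1 H
  atom 15: O, bond orders sum to 1 (valence 2) → 1 H
Totals → C:9, H:10, Cl:1, N:1, O:4.
In Hill order: C9H10ClNO4.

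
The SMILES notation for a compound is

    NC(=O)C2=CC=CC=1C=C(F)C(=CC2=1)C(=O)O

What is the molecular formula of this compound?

Walk through each heavy atom and fill implicit hydrogens from standard valence (C 4, N 3, O 2, S 2, halogen 1):
  atom 1: N, bond orders sum to 1 (valence 3) → 2 H
  atom 2: C, bond orders sum to 4 (valence 4) → 0 H
  atom 3: O, bond orders sum to 2 (valence 2) → 0 H
  atom 4: C, bond orders sum to 4 (valence 4) → 0 H
  atom 5: C, bond orders sum to 3 (valence 4) → 1 H
  atom 6: C, bond orders sum to 3 (valence 4) → 1 H
  atom 7: C, bond orders sum to 3 (valence 4) → 1 H
  atom 8: C, bond orders sum to 4 (valence 4) → 0 H
  atom 9: C, bond orders sum to 3 (valence 4) → 1 H
  atom 10: C, bond orders sum to 4 (valence 4) → 0 H
  atom 11: F (halogen, monovalent) → 0 H
  atom 12: C, bond orders sum to 4 (valence 4) → 0 H
  atom 13: C, bond orders sum to 3 (valence 4) → 1 H
  atom 14: C, bond orders sum to 4 (valence 4) → 0 H
  atom 15: C, bond orders sum to 4 (valence 4) → 0 H
  atom 16: O, bond orders sum to 2 (valence 2) → 0 H
  atom 17: O, bond orders sum to 1 (valence 2) → 1 H
Totals → C:12, H:8, F:1, N:1, O:3.

C12H8FNO3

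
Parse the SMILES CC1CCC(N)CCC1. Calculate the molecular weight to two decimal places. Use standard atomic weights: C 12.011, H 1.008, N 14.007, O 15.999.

127.23 g/mol

First, the molecular formula is C8H17N (counting implicit H from valence).
  C: 8 × 12.011 = 96.088
  H: 17 × 1.008 = 17.136
  N: 1 × 14.007 = 14.007
Sum: 8×12.011 + 17×1.008 + 1×14.007 = 127.231 → 127.23 g/mol.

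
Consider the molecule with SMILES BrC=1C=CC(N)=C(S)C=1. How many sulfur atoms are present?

1

Scan the SMILES for S atoms (remember two-letter symbols like Cl and Br are single atoms).
Sulfur count: 1.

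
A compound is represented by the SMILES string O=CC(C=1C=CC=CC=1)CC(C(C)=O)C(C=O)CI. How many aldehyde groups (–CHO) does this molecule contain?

2

The aldehyde motif appears at heavy-atom positions 2, 16 in the SMILES.
Other groups present: 1 ketone.
Aldehyde count: 2.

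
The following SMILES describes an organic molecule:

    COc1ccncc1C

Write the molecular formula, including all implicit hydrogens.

C7H9NO

Walk through each heavy atom and fill implicit hydrogens from standard valence (C 4, N 3, O 2, S 2, halogen 1); for lowercase aromatic atoms, an aromatic c carries 1 H when it has two neighbours and 0 H with three, and aromatic n carries 0 H:
  atom 1: C, bond orders sum to 1 (valence 4) → 3 H
  atom 2: O, bond orders sum to 2 (valence 2) → 0 H
  atom 3: aromatic c, 3 neighbours → 0 H
  atom 4: aromatic c, 2 neighbours → 1 H
  atom 5: aromatic c, 2 neighbours → 1 H
  atom 6: aromatic n, 2 neighbours → 0 H
  atom 7: aromatic c, 2 neighbours → 1 H
  atom 8: aromatic c, 3 neighbours → 0 H
  atom 9: C, bond orders sum to 1 (valence 4) → 3 H
Totals → C:7, H:9, N:1, O:1.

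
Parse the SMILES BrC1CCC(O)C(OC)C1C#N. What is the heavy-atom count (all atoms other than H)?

Every atom symbol written in the SMILES (organic subset) is one heavy atom; implicit H are not written.
Heavy atoms by element → Br:1, C:8, N:1, O:2.
Total: 12.

12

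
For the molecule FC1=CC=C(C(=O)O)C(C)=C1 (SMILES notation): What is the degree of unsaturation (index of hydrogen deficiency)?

Molecular formula: C8H7FO2.
DoU = (2C + 2 + N − H − X) / 2, where X is the halogen count and O/S are ignored.
    = (2·8 + 2 + 0 − 7 − 1) / 2 = 10 / 2 = 5.

5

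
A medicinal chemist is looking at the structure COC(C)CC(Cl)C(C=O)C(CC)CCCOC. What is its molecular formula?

C14H27ClO3

Walk through each heavy atom and fill implicit hydrogens from standard valence (C 4, N 3, O 2, S 2, halogen 1):
  atom 1: C, bond orders sum to 1 (valence 4) → 3 H
  atom 2: O, bond orders sum to 2 (valence 2) → 0 H
  atom 3: C, bond orders sum to 3 (valence 4) → 1 H
  atom 4: C, bond orders sum to 1 (valence 4) → 3 H
  atom 5: C, bond orders sum to 2 (valence 4) → 2 H
  atom 6: C, bond orders sum to 3 (valence 4) → 1 H
  atom 7: Cl (halogen, monovalent) → 0 H
  atom 8: C, bond orders sum to 3 (valence 4) → 1 H
  atom 9: C, bond orders sum to 3 (valence 4) → 1 H
  atom 10: O, bond orders sum to 2 (valence 2) → 0 H
  atom 11: C, bond orders sum to 3 (valence 4) → 1 H
  atom 12: C, bond orders sum to 2 (valence 4) → 2 H
  atom 13: C, bond orders sum to 1 (valence 4) → 3 H
  atom 14: C, bond orders sum to 2 (valence 4) → 2 H
  atom 15: C, bond orders sum to 2 (valence 4) → 2 H
  atom 16: C, bond orders sum to 2 (valence 4) → 2 H
  atom 17: O, bond orders sum to 2 (valence 2) → 0 H
  atom 18: C, bond orders sum to 1 (valence 4) → 3 H
Totals → C:14, H:27, Cl:1, O:3.
In Hill order: C14H27ClO3.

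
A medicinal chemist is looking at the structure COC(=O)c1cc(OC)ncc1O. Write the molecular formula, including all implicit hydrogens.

Walk through each heavy atom and fill implicit hydrogens from standard valence (C 4, N 3, O 2, S 2, halogen 1); for lowercase aromatic atoms, an aromatic c carries 1 H when it has two neighbours and 0 H with three, and aromatic n carries 0 H:
  atom 1: C, bond orders sum to 1 (valence 4) → 3 H
  atom 2: O, bond orders sum to 2 (valence 2) → 0 H
  atom 3: C, bond orders sum to 4 (valence 4) → 0 H
  atom 4: O, bond orders sum to 2 (valence 2) → 0 H
  atom 5: aromatic c, 3 neighbours → 0 H
  atom 6: aromatic c, 2 neighbours → 1 H
  atom 7: aromatic c, 3 neighbours → 0 H
  atom 8: O, bond orders sum to 2 (valence 2) → 0 H
  atom 9: C, bond orders sum to 1 (valence 4) → 3 H
  atom 10: aromatic n, 2 neighbours → 0 H
  atom 11: aromatic c, 2 neighbours → 1 H
  atom 12: aromatic c, 3 neighbours → 0 H
  atom 13: O, bond orders sum to 1 (valence 2) → 1 H
Totals → C:8, H:9, N:1, O:4.
In Hill order: C8H9NO4.

C8H9NO4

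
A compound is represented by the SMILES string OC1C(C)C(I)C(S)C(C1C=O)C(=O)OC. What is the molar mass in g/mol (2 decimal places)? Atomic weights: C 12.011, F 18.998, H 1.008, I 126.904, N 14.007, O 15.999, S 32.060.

358.19 g/mol

First, the molecular formula is C10H15IO4S (counting implicit H from valence).
  C: 10 × 12.011 = 120.110
  H: 15 × 1.008 = 15.120
  I: 1 × 126.904 = 126.904
  O: 4 × 15.999 = 63.996
  S: 1 × 32.060 = 32.060
Sum: 10×12.011 + 15×1.008 + 1×126.904 + 4×15.999 + 1×32.060 = 358.190 → 358.19 g/mol.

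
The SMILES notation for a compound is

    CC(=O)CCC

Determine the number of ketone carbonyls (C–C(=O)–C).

The ketone motif appears at heavy-atom position 2 in the SMILES.
Ketone count: 1.

1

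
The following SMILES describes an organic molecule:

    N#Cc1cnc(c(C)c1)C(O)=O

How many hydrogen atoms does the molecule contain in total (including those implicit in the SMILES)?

6

Walk through each heavy atom and fill implicit hydrogens from standard valence (C 4, N 3, O 2, S 2, halogen 1); for lowercase aromatic atoms, an aromatic c carries 1 H when it has two neighbours and 0 H with three, and aromatic n carries 0 H:
  atom 1: N, bond orders sum to 3 (valence 3) → 0 H
  atom 2: C, bond orders sum to 4 (valence 4) → 0 H
  atom 3: aromatic c, 3 neighbours → 0 H
  atom 4: aromatic c, 2 neighbours → 1 H
  atom 5: aromatic n, 2 neighbours → 0 H
  atom 6: aromatic c, 3 neighbours → 0 H
  atom 7: aromatic c, 3 neighbours → 0 H
  atom 8: C, bond orders sum to 1 (valence 4) → 3 H
  atom 9: aromatic c, 2 neighbours → 1 H
  atom 10: C, bond orders sum to 4 (valence 4) → 0 H
  atom 11: O, bond orders sum to 1 (valence 2) → 1 H
  atom 12: O, bond orders sum to 2 (valence 2) → 0 H
Total hydrogens: 6.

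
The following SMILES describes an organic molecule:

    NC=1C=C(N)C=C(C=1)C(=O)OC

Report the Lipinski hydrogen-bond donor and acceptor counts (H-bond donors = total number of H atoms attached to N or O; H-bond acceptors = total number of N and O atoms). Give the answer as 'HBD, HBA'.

4, 4

Donors: find every N or O and count the H atoms it carries.
  atom 1 (N): bond orders sum to 1 → 2 H
  atom 5 (N): bond orders sum to 1 → 2 H
  atom 10 (O): bond orders sum to 2 → 0 H
  atom 11 (O): bond orders sum to 2 → 0 H
Lipinski HBD = 4.
Acceptors: N atoms = 2, O atoms = 2 → HBA = 4.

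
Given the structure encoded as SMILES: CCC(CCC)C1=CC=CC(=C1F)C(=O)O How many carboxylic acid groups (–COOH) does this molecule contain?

The carboxylic acid motif appears at heavy-atom position 14 in the SMILES.
Carboxylic acid count: 1.

1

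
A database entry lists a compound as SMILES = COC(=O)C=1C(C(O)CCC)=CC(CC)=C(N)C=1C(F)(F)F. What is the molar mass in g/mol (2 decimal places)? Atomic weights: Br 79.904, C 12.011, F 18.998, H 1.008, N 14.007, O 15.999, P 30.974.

First, the molecular formula is C15H20F3NO3 (counting implicit H from valence).
  C: 15 × 12.011 = 180.165
  F: 3 × 18.998 = 56.994
  H: 20 × 1.008 = 20.160
  N: 1 × 14.007 = 14.007
  O: 3 × 15.999 = 47.997
Sum: 15×12.011 + 3×18.998 + 20×1.008 + 1×14.007 + 3×15.999 = 319.323 → 319.32 g/mol.

319.32 g/mol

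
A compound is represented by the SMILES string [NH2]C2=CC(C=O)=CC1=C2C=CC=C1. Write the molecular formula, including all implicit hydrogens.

C11H9NO

Walk through each heavy atom and fill implicit hydrogens from standard valence (C 4, N 3, O 2, S 2, halogen 1):
  atom 1: N with explicit H count 2
  atom 2: C, bond orders sum to 4 (valence 4) → 0 H
  atom 3: C, bond orders sum to 3 (valence 4) → 1 H
  atom 4: C, bond orders sum to 4 (valence 4) → 0 H
  atom 5: C, bond orders sum to 3 (valence 4) → 1 H
  atom 6: O, bond orders sum to 2 (valence 2) → 0 H
  atom 7: C, bond orders sum to 3 (valence 4) → 1 H
  atom 8: C, bond orders sum to 4 (valence 4) → 0 H
  atom 9: C, bond orders sum to 4 (valence 4) → 0 H
  atom 10: C, bond orders sum to 3 (valence 4) → 1 H
  atom 11: C, bond orders sum to 3 (valence 4) → 1 H
  atom 12: C, bond orders sum to 3 (valence 4) → 1 H
  atom 13: C, bond orders sum to 3 (valence 4) → 1 H
Totals → C:11, H:9, N:1, O:1.
In Hill order: C11H9NO.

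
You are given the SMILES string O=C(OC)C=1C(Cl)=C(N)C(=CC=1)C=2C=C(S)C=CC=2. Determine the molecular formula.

Walk through each heavy atom and fill implicit hydrogens from standard valence (C 4, N 3, O 2, S 2, halogen 1):
  atom 1: O, bond orders sum to 2 (valence 2) → 0 H
  atom 2: C, bond orders sum to 4 (valence 4) → 0 H
  atom 3: O, bond orders sum to 2 (valence 2) → 0 H
  atom 4: C, bond orders sum to 1 (valence 4) → 3 H
  atom 5: C, bond orders sum to 4 (valence 4) → 0 H
  atom 6: C, bond orders sum to 4 (valence 4) → 0 H
  atom 7: Cl (halogen, monovalent) → 0 H
  atom 8: C, bond orders sum to 4 (valence 4) → 0 H
  atom 9: N, bond orders sum to 1 (valence 3) → 2 H
  atom 10: C, bond orders sum to 4 (valence 4) → 0 H
  atom 11: C, bond orders sum to 3 (valence 4) → 1 H
  atom 12: C, bond orders sum to 3 (valence 4) → 1 H
  atom 13: C, bond orders sum to 4 (valence 4) → 0 H
  atom 14: C, bond orders sum to 3 (valence 4) → 1 H
  atom 15: C, bond orders sum to 4 (valence 4) → 0 H
  atom 16: S, bond orders sum to 1 (valence 2) → 1 H
  atom 17: C, bond orders sum to 3 (valence 4) → 1 H
  atom 18: C, bond orders sum to 3 (valence 4) → 1 H
  atom 19: C, bond orders sum to 3 (valence 4) → 1 H
Totals → C:14, H:12, Cl:1, N:1, O:2, S:1.
In Hill order: C14H12ClNO2S.

C14H12ClNO2S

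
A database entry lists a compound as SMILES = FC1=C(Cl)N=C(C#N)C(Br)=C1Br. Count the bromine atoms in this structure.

2

Scan the SMILES for Br atoms (remember two-letter symbols like Cl and Br are single atoms).
Bromine count: 2.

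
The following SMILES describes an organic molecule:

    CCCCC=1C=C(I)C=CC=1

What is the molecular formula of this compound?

C10H13I

Walk through each heavy atom and fill implicit hydrogens from standard valence (C 4, N 3, O 2, S 2, halogen 1):
  atom 1: C, bond orders sum to 1 (valence 4) → 3 H
  atom 2: C, bond orders sum to 2 (valence 4) → 2 H
  atom 3: C, bond orders sum to 2 (valence 4) → 2 H
  atom 4: C, bond orders sum to 2 (valence 4) → 2 H
  atom 5: C, bond orders sum to 4 (valence 4) → 0 H
  atom 6: C, bond orders sum to 3 (valence 4) → 1 H
  atom 7: C, bond orders sum to 4 (valence 4) → 0 H
  atom 8: I (halogen, monovalent) → 0 H
  atom 9: C, bond orders sum to 3 (valence 4) → 1 H
  atom 10: C, bond orders sum to 3 (valence 4) → 1 H
  atom 11: C, bond orders sum to 3 (valence 4) → 1 H
Totals → C:10, H:13, I:1.
In Hill order: C10H13I.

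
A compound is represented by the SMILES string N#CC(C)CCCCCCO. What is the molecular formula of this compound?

Walk through each heavy atom and fill implicit hydrogens from standard valence (C 4, N 3, O 2, S 2, halogen 1):
  atom 1: N, bond orders sum to 3 (valence 3) → 0 H
  atom 2: C, bond orders sum to 4 (valence 4) → 0 H
  atom 3: C, bond orders sum to 3 (valence 4) → 1 H
  atom 4: C, bond orders sum to 1 (valence 4) → 3 H
  atom 5: C, bond orders sum to 2 (valence 4) → 2 H
  atom 6: C, bond orders sum to 2 (valence 4) → 2 H
  atom 7: C, bond orders sum to 2 (valence 4) → 2 H
  atom 8: C, bond orders sum to 2 (valence 4) → 2 H
  atom 9: C, bond orders sum to 2 (valence 4) → 2 H
  atom 10: C, bond orders sum to 2 (valence 4) → 2 H
  atom 11: O, bond orders sum to 1 (valence 2) → 1 H
Totals → C:9, H:17, N:1, O:1.

C9H17NO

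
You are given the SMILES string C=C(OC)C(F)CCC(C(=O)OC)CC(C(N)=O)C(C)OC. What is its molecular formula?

C15H26FNO5

Walk through each heavy atom and fill implicit hydrogens from standard valence (C 4, N 3, O 2, S 2, halogen 1):
  atom 1: C, bond orders sum to 2 (valence 4) → 2 H
  atom 2: C, bond orders sum to 4 (valence 4) → 0 H
  atom 3: O, bond orders sum to 2 (valence 2) → 0 H
  atom 4: C, bond orders sum to 1 (valence 4) → 3 H
  atom 5: C, bond orders sum to 3 (valence 4) → 1 H
  atom 6: F (halogen, monovalent) → 0 H
  atom 7: C, bond orders sum to 2 (valence 4) → 2 H
  atom 8: C, bond orders sum to 2 (valence 4) → 2 H
  atom 9: C, bond orders sum to 3 (valence 4) → 1 H
  atom 10: C, bond orders sum to 4 (valence 4) → 0 H
  atom 11: O, bond orders sum to 2 (valence 2) → 0 H
  atom 12: O, bond orders sum to 2 (valence 2) → 0 H
  atom 13: C, bond orders sum to 1 (valence 4) → 3 H
  atom 14: C, bond orders sum to 2 (valence 4) → 2 H
  atom 15: C, bond orders sum to 3 (valence 4) → 1 H
  atom 16: C, bond orders sum to 4 (valence 4) → 0 H
  atom 17: N, bond orders sum to 1 (valence 3) → 2 H
  atom 18: O, bond orders sum to 2 (valence 2) → 0 H
  atom 19: C, bond orders sum to 3 (valence 4) → 1 H
  atom 20: C, bond orders sum to 1 (valence 4) → 3 H
  atom 21: O, bond orders sum to 2 (valence 2) → 0 H
  atom 22: C, bond orders sum to 1 (valence 4) → 3 H
Totals → C:15, H:26, F:1, N:1, O:5.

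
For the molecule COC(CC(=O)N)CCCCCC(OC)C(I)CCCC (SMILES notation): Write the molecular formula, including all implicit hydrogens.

Walk through each heavy atom and fill implicit hydrogens from standard valence (C 4, N 3, O 2, S 2, halogen 1):
  atom 1: C, bond orders sum to 1 (valence 4) → 3 H
  atom 2: O, bond orders sum to 2 (valence 2) → 0 H
  atom 3: C, bond orders sum to 3 (valence 4) → 1 H
  atom 4: C, bond orders sum to 2 (valence 4) → 2 H
  atom 5: C, bond orders sum to 4 (valence 4) → 0 H
  atom 6: O, bond orders sum to 2 (valence 2) → 0 H
  atom 7: N, bond orders sum to 1 (valence 3) → 2 H
  atom 8: C, bond orders sum to 2 (valence 4) → 2 H
  atom 9: C, bond orders sum to 2 (valence 4) → 2 H
  atom 10: C, bond orders sum to 2 (valence 4) → 2 H
  atom 11: C, bond orders sum to 2 (valence 4) → 2 H
  atom 12: C, bond orders sum to 2 (valence 4) → 2 H
  atom 13: C, bond orders sum to 3 (valence 4) → 1 H
  atom 14: O, bond orders sum to 2 (valence 2) → 0 H
  atom 15: C, bond orders sum to 1 (valence 4) → 3 H
  atom 16: C, bond orders sum to 3 (valence 4) → 1 H
  atom 17: I (halogen, monovalent) → 0 H
  atom 18: C, bond orders sum to 2 (valence 4) → 2 H
  atom 19: C, bond orders sum to 2 (valence 4) → 2 H
  atom 20: C, bond orders sum to 2 (valence 4) → 2 H
  atom 21: C, bond orders sum to 1 (valence 4) → 3 H
Totals → C:16, H:32, I:1, N:1, O:3.

C16H32INO3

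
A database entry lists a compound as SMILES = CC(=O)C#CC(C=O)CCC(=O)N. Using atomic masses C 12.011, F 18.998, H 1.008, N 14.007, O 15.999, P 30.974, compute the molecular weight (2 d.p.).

181.19 g/mol

First, the molecular formula is C9H11NO3 (counting implicit H from valence).
  C: 9 × 12.011 = 108.099
  H: 11 × 1.008 = 11.088
  N: 1 × 14.007 = 14.007
  O: 3 × 15.999 = 47.997
Sum: 9×12.011 + 11×1.008 + 1×14.007 + 3×15.999 = 181.191 → 181.19 g/mol.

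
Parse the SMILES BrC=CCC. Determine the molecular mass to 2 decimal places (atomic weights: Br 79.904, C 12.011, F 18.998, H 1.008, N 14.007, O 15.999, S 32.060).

First, the molecular formula is C4H7Br (counting implicit H from valence).
  Br: 1 × 79.904 = 79.904
  C: 4 × 12.011 = 48.044
  H: 7 × 1.008 = 7.056
Sum: 1×79.904 + 4×12.011 + 7×1.008 = 135.004 → 135.00 g/mol.

135.00 g/mol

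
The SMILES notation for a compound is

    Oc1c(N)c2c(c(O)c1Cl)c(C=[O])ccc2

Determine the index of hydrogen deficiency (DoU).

8

Molecular formula: C11H8ClNO3.
DoU = (2C + 2 + N − H − X) / 2, where X is the halogen count and O/S are ignored.
    = (2·11 + 2 + 1 − 8 − 1) / 2 = 16 / 2 = 8.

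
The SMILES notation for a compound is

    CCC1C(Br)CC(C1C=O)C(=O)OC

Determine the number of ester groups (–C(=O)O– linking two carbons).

The ester motif appears at heavy-atom position 11 in the SMILES.
Other groups present: 1 aldehyde.
Ester count: 1.

1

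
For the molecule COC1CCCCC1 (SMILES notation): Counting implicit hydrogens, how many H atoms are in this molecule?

14

Walk through each heavy atom and fill implicit hydrogens from standard valence (C 4, N 3, O 2, S 2, halogen 1):
  atom 1: C, bond orders sum to 1 (valence 4) → 3 H
  atom 2: O, bond orders sum to 2 (valence 2) → 0 H
  atom 3: C, bond orders sum to 3 (valence 4) → 1 H
  atom 4: C, bond orders sum to 2 (valence 4) → 2 H
  atom 5: C, bond orders sum to 2 (valence 4) → 2 H
  atom 6: C, bond orders sum to 2 (valence 4) → 2 H
  atom 7: C, bond orders sum to 2 (valence 4) → 2 H
  atom 8: C, bond orders sum to 2 (valence 4) → 2 H
Total hydrogens: 14.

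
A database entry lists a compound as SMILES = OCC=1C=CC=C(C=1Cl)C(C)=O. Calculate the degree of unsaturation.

Degree of unsaturation = (number of rings) + (number of π bonds).
Ring closures in the SMILES: 1.
π bonds: 4 double bonds (each 1 DoU) → 4 DoU from unsaturation.
Total DoU = 1 + 4 = 5.

5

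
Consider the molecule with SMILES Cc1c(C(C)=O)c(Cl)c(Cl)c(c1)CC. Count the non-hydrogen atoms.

Every atom symbol written in the SMILES (organic subset) is one heavy atom; implicit H are not written.
Heavy atoms by element → C:11, Cl:2, O:1.
Total: 14.

14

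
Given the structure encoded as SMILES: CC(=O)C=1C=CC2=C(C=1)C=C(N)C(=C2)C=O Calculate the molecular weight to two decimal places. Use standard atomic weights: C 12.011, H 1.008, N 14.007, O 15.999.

First, the molecular formula is C13H11NO2 (counting implicit H from valence).
  C: 13 × 12.011 = 156.143
  H: 11 × 1.008 = 11.088
  N: 1 × 14.007 = 14.007
  O: 2 × 15.999 = 31.998
Sum: 13×12.011 + 11×1.008 + 1×14.007 + 2×15.999 = 213.236 → 213.24 g/mol.

213.24 g/mol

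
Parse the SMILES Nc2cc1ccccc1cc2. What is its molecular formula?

C10H9N

Walk through each heavy atom and fill implicit hydrogens from standard valence (C 4, N 3, O 2, S 2, halogen 1); for lowercase aromatic atoms, an aromatic c carries 1 H when it has two neighbours and 0 H with three, and aromatic n carries 0 H:
  atom 1: N, bond orders sum to 1 (valence 3) → 2 H
  atom 2: aromatic c, 3 neighbours → 0 H
  atom 3: aromatic c, 2 neighbours → 1 H
  atom 4: aromatic c, 3 neighbours → 0 H
  atom 5: aromatic c, 2 neighbours → 1 H
  atom 6: aromatic c, 2 neighbours → 1 H
  atom 7: aromatic c, 2 neighbours → 1 H
  atom 8: aromatic c, 2 neighbours → 1 H
  atom 9: aromatic c, 3 neighbours → 0 H
  atom 10: aromatic c, 2 neighbours → 1 H
  atom 11: aromatic c, 2 neighbours → 1 H
Totals → C:10, H:9, N:1.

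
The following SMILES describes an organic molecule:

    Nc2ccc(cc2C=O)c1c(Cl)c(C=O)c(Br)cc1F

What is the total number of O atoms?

Scan the SMILES for O atoms (remember two-letter symbols like Cl and Br are single atoms).
Oxygen count: 2.

2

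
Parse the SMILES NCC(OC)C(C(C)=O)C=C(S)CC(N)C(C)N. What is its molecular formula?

Walk through each heavy atom and fill implicit hydrogens from standard valence (C 4, N 3, O 2, S 2, halogen 1):
  atom 1: N, bond orders sum to 1 (valence 3) → 2 H
  atom 2: C, bond orders sum to 2 (valence 4) → 2 H
  atom 3: C, bond orders sum to 3 (valence 4) → 1 H
  atom 4: O, bond orders sum to 2 (valence 2) → 0 H
  atom 5: C, bond orders sum to 1 (valence 4) → 3 H
  atom 6: C, bond orders sum to 3 (valence 4) → 1 H
  atom 7: C, bond orders sum to 4 (valence 4) → 0 H
  atom 8: C, bond orders sum to 1 (valence 4) → 3 H
  atom 9: O, bond orders sum to 2 (valence 2) → 0 H
  atom 10: C, bond orders sum to 3 (valence 4) → 1 H
  atom 11: C, bond orders sum to 4 (valence 4) → 0 H
  atom 12: S, bond orders sum to 1 (valence 2) → 1 H
  atom 13: C, bond orders sum to 2 (valence 4) → 2 H
  atom 14: C, bond orders sum to 3 (valence 4) → 1 H
  atom 15: N, bond orders sum to 1 (valence 3) → 2 H
  atom 16: C, bond orders sum to 3 (valence 4) → 1 H
  atom 17: C, bond orders sum to 1 (valence 4) → 3 H
  atom 18: N, bond orders sum to 1 (valence 3) → 2 H
Totals → C:12, H:25, N:3, O:2, S:1.
In Hill order: C12H25N3O2S.

C12H25N3O2S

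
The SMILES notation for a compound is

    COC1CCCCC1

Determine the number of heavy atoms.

8

Every atom symbol written in the SMILES (organic subset) is one heavy atom; implicit H are not written.
Heavy atoms by element → C:7, O:1.
Total: 8.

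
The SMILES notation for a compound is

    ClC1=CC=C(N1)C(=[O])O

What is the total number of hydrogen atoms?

4

Walk through each heavy atom and fill implicit hydrogens from standard valence (C 4, N 3, O 2, S 2, halogen 1):
  atom 1: Cl (halogen, monovalent) → 0 H
  atom 2: C, bond orders sum to 4 (valence 4) → 0 H
  atom 3: C, bond orders sum to 3 (valence 4) → 1 H
  atom 4: C, bond orders sum to 3 (valence 4) → 1 H
  atom 5: C, bond orders sum to 4 (valence 4) → 0 H
  atom 6: N, bond orders sum to 2 (valence 3) → 1 H
  atom 7: C, bond orders sum to 4 (valence 4) → 0 H
  atom 8: O with explicit H count 0
  atom 9: O, bond orders sum to 1 (valence 2) → 1 H
Total hydrogens: 4.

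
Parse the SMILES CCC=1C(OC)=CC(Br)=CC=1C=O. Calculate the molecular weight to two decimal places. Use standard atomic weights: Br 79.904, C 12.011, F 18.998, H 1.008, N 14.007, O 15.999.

First, the molecular formula is C10H11BrO2 (counting implicit H from valence).
  Br: 1 × 79.904 = 79.904
  C: 10 × 12.011 = 120.110
  H: 11 × 1.008 = 11.088
  O: 2 × 15.999 = 31.998
Sum: 1×79.904 + 10×12.011 + 11×1.008 + 2×15.999 = 243.100 → 243.10 g/mol.

243.10 g/mol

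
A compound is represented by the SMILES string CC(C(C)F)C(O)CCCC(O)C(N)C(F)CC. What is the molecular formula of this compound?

C13H27F2NO2

Walk through each heavy atom and fill implicit hydrogens from standard valence (C 4, N 3, O 2, S 2, halogen 1):
  atom 1: C, bond orders sum to 1 (valence 4) → 3 H
  atom 2: C, bond orders sum to 3 (valence 4) → 1 H
  atom 3: C, bond orders sum to 3 (valence 4) → 1 H
  atom 4: C, bond orders sum to 1 (valence 4) → 3 H
  atom 5: F (halogen, monovalent) → 0 H
  atom 6: C, bond orders sum to 3 (valence 4) → 1 H
  atom 7: O, bond orders sum to 1 (valence 2) → 1 H
  atom 8: C, bond orders sum to 2 (valence 4) → 2 H
  atom 9: C, bond orders sum to 2 (valence 4) → 2 H
  atom 10: C, bond orders sum to 2 (valence 4) → 2 H
  atom 11: C, bond orders sum to 3 (valence 4) → 1 H
  atom 12: O, bond orders sum to 1 (valence 2) → 1 H
  atom 13: C, bond orders sum to 3 (valence 4) → 1 H
  atom 14: N, bond orders sum to 1 (valence 3) → 2 H
  atom 15: C, bond orders sum to 3 (valence 4) → 1 H
  atom 16: F (halogen, monovalent) → 0 H
  atom 17: C, bond orders sum to 2 (valence 4) → 2 H
  atom 18: C, bond orders sum to 1 (valence 4) → 3 H
Totals → C:13, H:27, F:2, N:1, O:2.
In Hill order: C13H27F2NO2.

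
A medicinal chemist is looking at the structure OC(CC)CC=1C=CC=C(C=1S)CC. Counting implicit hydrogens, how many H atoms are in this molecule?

Walk through each heavy atom and fill implicit hydrogens from standard valence (C 4, N 3, O 2, S 2, halogen 1):
  atom 1: O, bond orders sum to 1 (valence 2) → 1 H
  atom 2: C, bond orders sum to 3 (valence 4) → 1 H
  atom 3: C, bond orders sum to 2 (valence 4) → 2 H
  atom 4: C, bond orders sum to 1 (valence 4) → 3 H
  atom 5: C, bond orders sum to 2 (valence 4) → 2 H
  atom 6: C, bond orders sum to 4 (valence 4) → 0 H
  atom 7: C, bond orders sum to 3 (valence 4) → 1 H
  atom 8: C, bond orders sum to 3 (valence 4) → 1 H
  atom 9: C, bond orders sum to 3 (valence 4) → 1 H
  atom 10: C, bond orders sum to 4 (valence 4) → 0 H
  atom 11: C, bond orders sum to 4 (valence 4) → 0 H
  atom 12: S, bond orders sum to 1 (valence 2) → 1 H
  atom 13: C, bond orders sum to 2 (valence 4) → 2 H
  atom 14: C, bond orders sum to 1 (valence 4) → 3 H
Total hydrogens: 18.

18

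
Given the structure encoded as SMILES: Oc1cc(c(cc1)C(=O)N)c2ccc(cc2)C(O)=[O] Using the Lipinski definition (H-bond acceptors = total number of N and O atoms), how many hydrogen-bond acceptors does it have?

5

N atoms: 1; O atoms: 4.
Lipinski HBA = 1 + 4 = 5.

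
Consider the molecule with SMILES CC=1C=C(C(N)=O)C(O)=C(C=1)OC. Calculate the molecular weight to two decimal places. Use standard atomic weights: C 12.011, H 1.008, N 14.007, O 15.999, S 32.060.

First, the molecular formula is C9H11NO3 (counting implicit H from valence).
  C: 9 × 12.011 = 108.099
  H: 11 × 1.008 = 11.088
  N: 1 × 14.007 = 14.007
  O: 3 × 15.999 = 47.997
Sum: 9×12.011 + 11×1.008 + 1×14.007 + 3×15.999 = 181.191 → 181.19 g/mol.

181.19 g/mol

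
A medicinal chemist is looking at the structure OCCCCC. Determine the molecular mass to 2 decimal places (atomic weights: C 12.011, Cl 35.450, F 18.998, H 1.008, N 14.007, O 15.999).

88.15 g/mol

First, the molecular formula is C5H12O (counting implicit H from valence).
  C: 5 × 12.011 = 60.055
  H: 12 × 1.008 = 12.096
  O: 1 × 15.999 = 15.999
Sum: 5×12.011 + 12×1.008 + 1×15.999 = 88.150 → 88.15 g/mol.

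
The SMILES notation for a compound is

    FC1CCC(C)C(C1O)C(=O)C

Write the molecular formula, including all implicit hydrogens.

C9H15FO2

Walk through each heavy atom and fill implicit hydrogens from standard valence (C 4, N 3, O 2, S 2, halogen 1):
  atom 1: F (halogen, monovalent) → 0 H
  atom 2: C, bond orders sum to 3 (valence 4) → 1 H
  atom 3: C, bond orders sum to 2 (valence 4) → 2 H
  atom 4: C, bond orders sum to 2 (valence 4) → 2 H
  atom 5: C, bond orders sum to 3 (valence 4) → 1 H
  atom 6: C, bond orders sum to 1 (valence 4) → 3 H
  atom 7: C, bond orders sum to 3 (valence 4) → 1 H
  atom 8: C, bond orders sum to 3 (valence 4) → 1 H
  atom 9: O, bond orders sum to 1 (valence 2) → 1 H
  atom 10: C, bond orders sum to 4 (valence 4) → 0 H
  atom 11: O, bond orders sum to 2 (valence 2) → 0 H
  atom 12: C, bond orders sum to 1 (valence 4) → 3 H
Totals → C:9, H:15, F:1, O:2.
In Hill order: C9H15FO2.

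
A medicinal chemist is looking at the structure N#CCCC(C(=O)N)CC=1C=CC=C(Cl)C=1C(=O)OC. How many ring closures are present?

1

In SMILES, each pair of matching ring-closure digits denotes one ring-closing bond; the number of such bonds equals the number of independent rings.
Ring-closure bonds here: 1.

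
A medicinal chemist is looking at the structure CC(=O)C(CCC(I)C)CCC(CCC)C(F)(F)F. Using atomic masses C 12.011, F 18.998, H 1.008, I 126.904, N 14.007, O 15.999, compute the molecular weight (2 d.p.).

First, the molecular formula is C14H24F3IO (counting implicit H from valence).
  C: 14 × 12.011 = 168.154
  F: 3 × 18.998 = 56.994
  H: 24 × 1.008 = 24.192
  I: 1 × 126.904 = 126.904
  O: 1 × 15.999 = 15.999
Sum: 14×12.011 + 3×18.998 + 24×1.008 + 1×126.904 + 1×15.999 = 392.243 → 392.24 g/mol.

392.24 g/mol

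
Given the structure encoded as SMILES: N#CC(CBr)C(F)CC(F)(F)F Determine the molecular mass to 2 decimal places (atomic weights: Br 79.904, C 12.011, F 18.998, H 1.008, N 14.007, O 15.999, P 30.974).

First, the molecular formula is C6H6BrF4N (counting implicit H from valence).
  Br: 1 × 79.904 = 79.904
  C: 6 × 12.011 = 72.066
  F: 4 × 18.998 = 75.992
  H: 6 × 1.008 = 6.048
  N: 1 × 14.007 = 14.007
Sum: 1×79.904 + 6×12.011 + 4×18.998 + 6×1.008 + 1×14.007 = 248.017 → 248.02 g/mol.

248.02 g/mol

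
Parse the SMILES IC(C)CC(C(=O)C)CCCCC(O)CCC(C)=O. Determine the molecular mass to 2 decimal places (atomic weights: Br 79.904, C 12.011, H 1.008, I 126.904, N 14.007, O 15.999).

First, the molecular formula is C15H27IO3 (counting implicit H from valence).
  C: 15 × 12.011 = 180.165
  H: 27 × 1.008 = 27.216
  I: 1 × 126.904 = 126.904
  O: 3 × 15.999 = 47.997
Sum: 15×12.011 + 27×1.008 + 1×126.904 + 3×15.999 = 382.282 → 382.28 g/mol.

382.28 g/mol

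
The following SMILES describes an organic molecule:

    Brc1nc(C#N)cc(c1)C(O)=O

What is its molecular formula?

Walk through each heavy atom and fill implicit hydrogens from standard valence (C 4, N 3, O 2, S 2, halogen 1); for lowercase aromatic atoms, an aromatic c carries 1 H when it has two neighbours and 0 H with three, and aromatic n carries 0 H:
  atom 1: Br (halogen, monovalent) → 0 H
  atom 2: aromatic c, 3 neighbours → 0 H
  atom 3: aromatic n, 2 neighbours → 0 H
  atom 4: aromatic c, 3 neighbours → 0 H
  atom 5: C, bond orders sum to 4 (valence 4) → 0 H
  atom 6: N, bond orders sum to 3 (valence 3) → 0 H
  atom 7: aromatic c, 2 neighbours → 1 H
  atom 8: aromatic c, 3 neighbours → 0 H
  atom 9: aromatic c, 2 neighbours → 1 H
  atom 10: C, bond orders sum to 4 (valence 4) → 0 H
  atom 11: O, bond orders sum to 1 (valence 2) → 1 H
  atom 12: O, bond orders sum to 2 (valence 2) → 0 H
Totals → C:7, H:3, Br:1, N:2, O:2.
In Hill order: C7H3BrN2O2.

C7H3BrN2O2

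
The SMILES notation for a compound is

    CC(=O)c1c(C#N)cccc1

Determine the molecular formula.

C9H7NO

Walk through each heavy atom and fill implicit hydrogens from standard valence (C 4, N 3, O 2, S 2, halogen 1); for lowercase aromatic atoms, an aromatic c carries 1 H when it has two neighbours and 0 H with three, and aromatic n carries 0 H:
  atom 1: C, bond orders sum to 1 (valence 4) → 3 H
  atom 2: C, bond orders sum to 4 (valence 4) → 0 H
  atom 3: O, bond orders sum to 2 (valence 2) → 0 H
  atom 4: aromatic c, 3 neighbours → 0 H
  atom 5: aromatic c, 3 neighbours → 0 H
  atom 6: C, bond orders sum to 4 (valence 4) → 0 H
  atom 7: N, bond orders sum to 3 (valence 3) → 0 H
  atom 8: aromatic c, 2 neighbours → 1 H
  atom 9: aromatic c, 2 neighbours → 1 H
  atom 10: aromatic c, 2 neighbours → 1 H
  atom 11: aromatic c, 2 neighbours → 1 H
Totals → C:9, H:7, N:1, O:1.
In Hill order: C9H7NO.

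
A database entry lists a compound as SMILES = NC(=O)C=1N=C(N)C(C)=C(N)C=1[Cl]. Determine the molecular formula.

Walk through each heavy atom and fill implicit hydrogens from standard valence (C 4, N 3, O 2, S 2, halogen 1):
  atom 1: N, bond orders sum to 1 (valence 3) → 2 H
  atom 2: C, bond orders sum to 4 (valence 4) → 0 H
  atom 3: O, bond orders sum to 2 (valence 2) → 0 H
  atom 4: C, bond orders sum to 4 (valence 4) → 0 H
  atom 5: N, bond orders sum to 3 (valence 3) → 0 H
  atom 6: C, bond orders sum to 4 (valence 4) → 0 H
  atom 7: N, bond orders sum to 1 (valence 3) → 2 H
  atom 8: C, bond orders sum to 4 (valence 4) → 0 H
  atom 9: C, bond orders sum to 1 (valence 4) → 3 H
  atom 10: C, bond orders sum to 4 (valence 4) → 0 H
  atom 11: N, bond orders sum to 1 (valence 3) → 2 H
  atom 12: C, bond orders sum to 4 (valence 4) → 0 H
  atom 13: Cl with explicit H count 0
Totals → C:7, H:9, Cl:1, N:4, O:1.

C7H9ClN4O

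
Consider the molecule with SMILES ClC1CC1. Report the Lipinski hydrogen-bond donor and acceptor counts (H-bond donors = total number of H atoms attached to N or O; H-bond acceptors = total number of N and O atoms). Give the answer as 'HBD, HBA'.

0, 0

Donors: find every N or O and count the H atoms it carries.
  (no N or O atoms present)
Lipinski HBD = 0.
Acceptors: N atoms = 0, O atoms = 0 → HBA = 0.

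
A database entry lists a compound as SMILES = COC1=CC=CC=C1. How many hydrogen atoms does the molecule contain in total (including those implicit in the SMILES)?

Walk through each heavy atom and fill implicit hydrogens from standard valence (C 4, N 3, O 2, S 2, halogen 1):
  atom 1: C, bond orders sum to 1 (valence 4) → 3 H
  atom 2: O, bond orders sum to 2 (valence 2) → 0 H
  atom 3: C, bond orders sum to 4 (valence 4) → 0 H
  atom 4: C, bond orders sum to 3 (valence 4) → 1 H
  atom 5: C, bond orders sum to 3 (valence 4) → 1 H
  atom 6: C, bond orders sum to 3 (valence 4) → 1 H
  atom 7: C, bond orders sum to 3 (valence 4) → 1 H
  atom 8: C, bond orders sum to 3 (valence 4) → 1 H
Total hydrogens: 8.

8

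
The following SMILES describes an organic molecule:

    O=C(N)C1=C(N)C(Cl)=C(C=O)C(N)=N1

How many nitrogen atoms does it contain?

4

Scan the SMILES for N atoms (remember two-letter symbols like Cl and Br are single atoms).
Nitrogen count: 4.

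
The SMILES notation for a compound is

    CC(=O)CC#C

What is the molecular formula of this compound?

Walk through each heavy atom and fill implicit hydrogens from standard valence (C 4, N 3, O 2, S 2, halogen 1):
  atom 1: C, bond orders sum to 1 (valence 4) → 3 H
  atom 2: C, bond orders sum to 4 (valence 4) → 0 H
  atom 3: O, bond orders sum to 2 (valence 2) → 0 H
  atom 4: C, bond orders sum to 2 (valence 4) → 2 H
  atom 5: C, bond orders sum to 4 (valence 4) → 0 H
  atom 6: C, bond orders sum to 3 (valence 4) → 1 H
Totals → C:5, H:6, O:1.

C5H6O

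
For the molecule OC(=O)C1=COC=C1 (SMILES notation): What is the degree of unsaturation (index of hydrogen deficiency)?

4

Degree of unsaturation = (number of rings) + (number of π bonds).
Ring closures in the SMILES: 1.
π bonds: 3 double bonds (each 1 DoU) → 3 DoU from unsaturation.
Total DoU = 1 + 3 = 4.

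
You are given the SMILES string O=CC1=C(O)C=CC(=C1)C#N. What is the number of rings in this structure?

1

In SMILES, each pair of matching ring-closure digits denotes one ring-closing bond; the number of such bonds equals the number of independent rings.
Ring-closure bonds here: 1.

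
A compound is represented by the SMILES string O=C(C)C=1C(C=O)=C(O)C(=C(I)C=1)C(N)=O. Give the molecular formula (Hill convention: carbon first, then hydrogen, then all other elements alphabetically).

Walk through each heavy atom and fill implicit hydrogens from standard valence (C 4, N 3, O 2, S 2, halogen 1):
  atom 1: O, bond orders sum to 2 (valence 2) → 0 H
  atom 2: C, bond orders sum to 4 (valence 4) → 0 H
  atom 3: C, bond orders sum to 1 (valence 4) → 3 H
  atom 4: C, bond orders sum to 4 (valence 4) → 0 H
  atom 5: C, bond orders sum to 4 (valence 4) → 0 H
  atom 6: C, bond orders sum to 3 (valence 4) → 1 H
  atom 7: O, bond orders sum to 2 (valence 2) → 0 H
  atom 8: C, bond orders sum to 4 (valence 4) → 0 H
  atom 9: O, bond orders sum to 1 (valence 2) → 1 H
  atom 10: C, bond orders sum to 4 (valence 4) → 0 H
  atom 11: C, bond orders sum to 4 (valence 4) → 0 H
  atom 12: I (halogen, monovalent) → 0 H
  atom 13: C, bond orders sum to 3 (valence 4) → 1 H
  atom 14: C, bond orders sum to 4 (valence 4) → 0 H
  atom 15: N, bond orders sum to 1 (valence 3) → 2 H
  atom 16: O, bond orders sum to 2 (valence 2) → 0 H
Totals → C:10, H:8, I:1, N:1, O:4.

C10H8INO4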